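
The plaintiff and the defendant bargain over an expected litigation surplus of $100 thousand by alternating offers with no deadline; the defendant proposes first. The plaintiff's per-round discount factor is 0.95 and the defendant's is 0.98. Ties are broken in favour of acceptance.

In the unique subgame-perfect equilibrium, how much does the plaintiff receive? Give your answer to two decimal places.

27.54

In a stationary SPE each proposer offers the other exactly their discounted continuation value.
If the defendant keeps x when proposing and the plaintiff keeps y when proposing, then x = 100 − 0.95y and y = 100 − 0.98x.
Solving: x = 100(1 − 0.95) / (1 − 0.98·0.95) = 5 / 0.069 ≈ 72.4638.
The plaintiff gets 100 − 72.4638 ≈ 27.5362.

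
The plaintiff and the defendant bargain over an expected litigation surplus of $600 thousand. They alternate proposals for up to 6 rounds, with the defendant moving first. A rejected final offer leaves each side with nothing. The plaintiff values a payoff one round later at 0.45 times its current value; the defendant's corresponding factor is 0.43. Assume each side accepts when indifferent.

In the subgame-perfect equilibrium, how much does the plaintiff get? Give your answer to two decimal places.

193.79

Work backward from the last round.
Round 6 (the plaintiff proposes): the defendant will accept anything ≥ 0, so the plaintiff offers 0 and keeps 600.
Round 5 (the defendant proposes): the plaintiff can get 600 next round, worth 0.45 × 600 = 270 now. The defendant offers 270 and keeps 600 − 270 = 330.
Round 4 (the plaintiff proposes): the defendant can get 330 next round, worth 0.43 × 330 = 141.9 now. The plaintiff offers 141.9 and keeps 600 − 141.9 = 458.1.
Round 3 (the defendant proposes): the plaintiff can get 458.1 next round, worth 0.45 × 458.1 = 206.145 now; the defendant offers that and keeps 393.855.
Round 2 (the plaintiff proposes): the defendant can get 393.855 next round, worth 0.43 × 393.855 = 169.35765 now; the plaintiff offers that and keeps 430.64235.
Round 1 (the defendant proposes): the plaintiff can get 430.64235 next round, worth 0.45 × 430.64235 = 193.7890575 now. The defendant offers 193.7890575 and keeps 600 − 193.7890575 = 406.2109425.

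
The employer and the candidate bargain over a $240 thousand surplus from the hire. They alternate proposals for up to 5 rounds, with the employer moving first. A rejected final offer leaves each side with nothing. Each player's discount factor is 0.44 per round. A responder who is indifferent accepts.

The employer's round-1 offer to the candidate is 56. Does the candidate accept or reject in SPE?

Reject

Round 5 (the employer proposes): rejection yields 0 for the candidate; the employer offers 0 and keeps 240.
Round 4 (the candidate proposes): the employer can get 240 next round, worth 0.44 × 240 = 105.6 now. The candidate offers 105.6 and keeps 240 − 105.6 = 134.4.
Round 3 (the employer proposes): the candidate can get 134.4 next round, worth 0.44 × 134.4 = 59.136 now; the employer offers that and keeps 180.864.
Round 2 (the candidate proposes): the employer can get 180.864 next round, worth 0.44 × 180.864 = 79.58016 now; the candidate offers that and keeps 160.41984.
So by rejecting in round 1, the candidate gets 160.41984 next round, worth 0.44 × 160.41984 = 70.5847296 now.
Offer 56 < 70.5847296, so the candidate rejects.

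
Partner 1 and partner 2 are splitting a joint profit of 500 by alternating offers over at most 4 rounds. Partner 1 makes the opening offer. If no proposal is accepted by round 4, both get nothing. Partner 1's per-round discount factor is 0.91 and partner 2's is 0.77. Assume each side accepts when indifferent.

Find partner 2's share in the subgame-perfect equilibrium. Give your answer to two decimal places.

304.42

Round 4 (partner 2 proposes): rejection yields 0 for partner 1; partner 2 offers 0 and keeps 500.
Round 3 (partner 1 proposes): partner 2 can get 500 next round, worth 0.77 × 500 = 385 now. Partner 1 offers 385 and keeps 500 − 385 = 115.
Round 2 (partner 2 proposes): partner 1 can get 115 next round, worth 0.91 × 115 = 104.65 now, so partner 2 offers 104.65, keeping 395.35.
Round 1 (partner 1 proposes): partner 2 can get 395.35 next round, worth 0.77 × 395.35 = 304.4195 now; partner 1 offers that and keeps 195.5805.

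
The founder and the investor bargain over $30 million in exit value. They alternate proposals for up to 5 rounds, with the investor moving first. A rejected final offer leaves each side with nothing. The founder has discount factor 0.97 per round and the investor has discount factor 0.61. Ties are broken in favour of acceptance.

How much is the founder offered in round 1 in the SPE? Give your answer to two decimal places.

18.06

Round 5 (the investor proposes): the founder will accept anything ≥ 0, so the investor offers 0 and keeps 30.
Round 4 (the founder proposes): the investor can get 30 next round, worth 0.61 × 30 = 18.3 now, so the founder offers 18.3, keeping 11.7.
Round 3 (the investor proposes): the founder can get 11.7 next round, worth 0.97 × 11.7 = 11.349 now. The investor offers 11.349 and keeps 30 − 11.349 = 18.651.
Round 2 (the founder proposes): the investor can get 18.651 next round, worth 0.61 × 18.651 = 11.37711 now. The founder offers 11.37711 and keeps 30 − 11.37711 = 18.62289.
Round 1 (the investor proposes): the founder can get 18.62289 next round, worth 0.97 × 18.62289 = 18.0642033 now; the investor offers that and keeps 11.9357967.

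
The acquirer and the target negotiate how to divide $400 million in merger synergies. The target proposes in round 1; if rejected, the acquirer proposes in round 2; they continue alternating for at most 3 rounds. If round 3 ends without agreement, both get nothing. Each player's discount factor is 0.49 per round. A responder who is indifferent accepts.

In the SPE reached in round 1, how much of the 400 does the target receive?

Work backward from the last round.
Round 3 (the target proposes): rejection yields 0 for the acquirer; the target offers 0 and keeps 400.
Round 2 (the acquirer proposes): the target can get 400 next round, worth 0.49 × 400 = 196 now. The acquirer offers 196 and keeps 400 − 196 = 204.
Round 1 (the target proposes): the acquirer can get 204 next round, worth 0.49 × 204 = 99.96 now; the target offers that and keeps 300.04.

300.04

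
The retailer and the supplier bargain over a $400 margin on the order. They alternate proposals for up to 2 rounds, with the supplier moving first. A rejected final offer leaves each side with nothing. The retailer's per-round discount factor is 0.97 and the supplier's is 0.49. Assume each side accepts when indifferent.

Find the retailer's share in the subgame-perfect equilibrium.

Round 2 (the retailer proposes): rejection yields 0 for the supplier; the retailer offers 0 and keeps 400.
Round 1 (the supplier proposes): the retailer can get 400 next round, worth 0.97 × 400 = 388 now; the supplier offers that and keeps 12.

388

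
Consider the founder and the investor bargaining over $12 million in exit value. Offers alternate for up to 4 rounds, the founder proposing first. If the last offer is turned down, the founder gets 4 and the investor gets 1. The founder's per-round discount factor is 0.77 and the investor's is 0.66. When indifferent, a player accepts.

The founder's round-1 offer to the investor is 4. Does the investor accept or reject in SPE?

Reject

Work out the investor's continuation value if the offer is rejected.
Round 4 (the investor proposes): the founder gets 4 if talks fail, so the investor offers 4 and keeps 8.
Round 3 (the founder proposes): the investor can get 8 next round, worth 0.66 × 8 = 5.28 now. The founder offers 5.28 and keeps 12 − 5.28 = 6.72.
Round 2 (the investor proposes): the founder can get 6.72 next round, worth 0.77 × 6.72 = 5.1744 now, so the investor offers 5.1744, keeping 6.8256.
So by rejecting in round 1, the investor gets 6.8256 next round, worth 0.66 × 6.8256 = 4.504896 now.
Offer 4 < 4.504896, so the investor rejects.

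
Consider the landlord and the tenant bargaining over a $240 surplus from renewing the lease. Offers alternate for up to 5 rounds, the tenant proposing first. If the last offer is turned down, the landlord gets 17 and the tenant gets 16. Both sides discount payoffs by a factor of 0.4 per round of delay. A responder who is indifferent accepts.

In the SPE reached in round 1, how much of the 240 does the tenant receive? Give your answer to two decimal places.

Round 5 (the tenant proposes): the landlord gets 17 if talks fail, so the tenant offers 17 and keeps 223.
Round 4 (the landlord proposes): the tenant can get 223 next round, worth 0.4 × 223 = 89.2 now, so the landlord offers 89.2, keeping 150.8.
Round 3 (the tenant proposes): the landlord can get 150.8 next round, worth 0.4 × 150.8 = 60.32 now; the tenant offers that and keeps 179.68.
Round 2 (the landlord proposes): the tenant can get 179.68 next round, worth 0.4 × 179.68 = 71.872 now. The landlord offers 71.872 and keeps 240 − 71.872 = 168.128.
Round 1 (the tenant proposes): the landlord can get 168.128 next round, worth 0.4 × 168.128 = 67.2512 now, so the tenant offers 67.2512, keeping 172.7488.

172.75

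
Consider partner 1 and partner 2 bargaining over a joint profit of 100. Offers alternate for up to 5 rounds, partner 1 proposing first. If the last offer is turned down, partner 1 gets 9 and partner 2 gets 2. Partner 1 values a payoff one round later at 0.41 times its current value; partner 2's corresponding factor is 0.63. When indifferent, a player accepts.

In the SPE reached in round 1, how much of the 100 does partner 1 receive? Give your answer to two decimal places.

Work backward from the last round.
Round 5 (partner 1 proposes): partner 2 gets 2 if talks fail, so partner 1 offers 2 and keeps 98.
Round 4 (partner 2 proposes): partner 1 can get 98 next round, worth 0.41 × 98 = 40.18 now; partner 2 offers that and keeps 59.82.
Round 3 (partner 1 proposes): partner 2 can get 59.82 next round, worth 0.63 × 59.82 = 37.6866 now; partner 1 offers that and keeps 62.3134.
Round 2 (partner 2 proposes): partner 1 can get 62.3134 next round, worth 0.41 × 62.3134 = 25.548494 now. Partner 2 offers 25.548494 and keeps 100 − 25.548494 = 74.451506.
Round 1 (partner 1 proposes): partner 2 can get 74.451506 next round, worth 0.63 × 74.451506 = 46.90444878 now, so partner 1 offers 46.90444878, keeping 53.09555122.

53.10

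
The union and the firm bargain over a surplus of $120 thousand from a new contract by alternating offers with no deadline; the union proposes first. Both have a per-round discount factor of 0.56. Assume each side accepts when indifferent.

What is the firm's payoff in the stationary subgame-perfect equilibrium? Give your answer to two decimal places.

43.08

Let x be the union's share when the union proposes and y be the firm's share when the firm proposes.
The firm accepts iff offered ≥ 0.56·y, so x = 120 − 0.56y. Symmetrically y = 120 − 0.56x.
Substituting: x = 120 − 0.56(120 − 0.56x), giving x(1 − 0.56·0.56) = 120(1 − 0.56).
So x = 120 × 0.44 / 0.6864 ≈ 76.9231, and the firm receives 120 − x ≈ 43.0769.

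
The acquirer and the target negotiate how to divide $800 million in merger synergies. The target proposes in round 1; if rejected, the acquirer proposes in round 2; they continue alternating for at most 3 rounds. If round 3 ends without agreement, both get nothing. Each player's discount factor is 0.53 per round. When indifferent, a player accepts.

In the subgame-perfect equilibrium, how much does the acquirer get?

199.28

Solve by backward induction from round 3.
Round 3 (the target proposes): rejection yields 0 for the acquirer; the target offers 0 and keeps 800.
Round 2 (the acquirer proposes): the target can get 800 next round, worth 0.53 × 800 = 424 now. The acquirer offers 424 and keeps 800 − 424 = 376.
Round 1 (the target proposes): the acquirer can get 376 next round, worth 0.53 × 376 = 199.28 now, so the target offers 199.28, keeping 600.72.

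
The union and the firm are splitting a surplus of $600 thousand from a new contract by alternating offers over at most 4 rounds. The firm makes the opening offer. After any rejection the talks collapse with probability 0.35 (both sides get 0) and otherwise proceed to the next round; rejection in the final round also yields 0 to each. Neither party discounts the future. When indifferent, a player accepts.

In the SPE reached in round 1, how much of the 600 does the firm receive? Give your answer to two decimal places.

By backward induction:
Round 4 (the union proposes): the firm will accept anything ≥ 0, so the union offers 0 and keeps 600.
Round 3 (the firm proposes): rejecting gives the union an expected 0.65 × 600 = 390, so the firm offers 390, keeping 210.
Round 2 (the union proposes): rejecting gives the firm an expected 0.65 × 210 = 136.5. The union offers 136.5 and keeps 600 − 136.5 = 463.5.
Round 1 (the firm proposes): rejecting gives the union an expected 0.65 × 463.5 = 301.275, so the firm offers 301.275, keeping 298.725.

298.73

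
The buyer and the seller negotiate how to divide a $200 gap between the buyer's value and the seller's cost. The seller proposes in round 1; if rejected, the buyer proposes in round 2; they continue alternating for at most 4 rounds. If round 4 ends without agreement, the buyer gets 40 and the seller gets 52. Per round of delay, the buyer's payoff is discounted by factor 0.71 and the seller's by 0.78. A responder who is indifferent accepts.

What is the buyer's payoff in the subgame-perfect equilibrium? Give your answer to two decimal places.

Solve by backward induction from round 4.
Round 4 (the buyer proposes): the seller gets 52 if talks fail, so the buyer offers 52 and keeps 148.
Round 3 (the seller proposes): the buyer can get 148 next round, worth 0.71 × 148 = 105.08 now, so the seller offers 105.08, keeping 94.92.
Round 2 (the buyer proposes): the seller can get 94.92 next round, worth 0.78 × 94.92 = 74.0376 now; the buyer offers that and keeps 125.9624.
Round 1 (the seller proposes): the buyer can get 125.9624 next round, worth 0.71 × 125.9624 = 89.433304 now; the seller offers that and keeps 110.566696.

89.43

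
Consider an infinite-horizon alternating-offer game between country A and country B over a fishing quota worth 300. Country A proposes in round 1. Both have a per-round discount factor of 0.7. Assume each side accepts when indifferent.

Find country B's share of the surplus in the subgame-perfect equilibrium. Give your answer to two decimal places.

When country A proposes, country B accepts any offer worth at least 0.7 times what country B would get by proposing next round; and vice versa.
This gives x = 300 − 0.7y and y = 300 − 0.7x, where x and y are each side's share when it proposes.
Hence (1 − 0.7·0.7)x = 300(1 − 0.7), i.e. 0.51·x = 90.
x ≈ 176.4706; country B's share is 300 − x ≈ 123.5294.

123.53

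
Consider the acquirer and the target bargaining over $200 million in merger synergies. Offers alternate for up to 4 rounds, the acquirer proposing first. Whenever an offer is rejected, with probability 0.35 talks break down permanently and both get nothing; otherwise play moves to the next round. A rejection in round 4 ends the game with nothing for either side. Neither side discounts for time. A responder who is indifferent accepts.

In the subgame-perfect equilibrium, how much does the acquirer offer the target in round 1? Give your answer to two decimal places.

Round 4 (the target proposes): rejection yields 0 for the acquirer; the target offers 0 and keeps 200.
Round 3 (the acquirer proposes): rejecting gives the target an expected 0.65 × 200 = 130, so the acquirer offers 130, keeping 70.
Round 2 (the target proposes): rejecting gives the acquirer an expected 0.65 × 70 = 45.5, so the target offers 45.5, keeping 154.5.
Round 1 (the acquirer proposes): rejecting gives the target an expected 0.65 × 154.5 = 100.425. The acquirer offers 100.425 and keeps 200 − 100.425 = 99.575.

100.43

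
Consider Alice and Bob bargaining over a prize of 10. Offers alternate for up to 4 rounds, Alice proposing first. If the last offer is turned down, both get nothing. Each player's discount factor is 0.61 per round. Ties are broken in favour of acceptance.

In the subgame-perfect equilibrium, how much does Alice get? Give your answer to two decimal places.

Round 4 (Bob proposes): Alice will accept anything ≥ 0, so Bob offers 0 and keeps 10.
Round 3 (Alice proposes): Bob can get 10 next round, worth 0.61 × 10 = 6.1 now; Alice offers that and keeps 3.9.
Round 2 (Bob proposes): Alice can get 3.9 next round, worth 0.61 × 3.9 = 2.379 now, so Bob offers 2.379, keeping 7.621.
Round 1 (Alice proposes): Bob can get 7.621 next round, worth 0.61 × 7.621 = 4.64881 now; Alice offers that and keeps 5.35119.

5.35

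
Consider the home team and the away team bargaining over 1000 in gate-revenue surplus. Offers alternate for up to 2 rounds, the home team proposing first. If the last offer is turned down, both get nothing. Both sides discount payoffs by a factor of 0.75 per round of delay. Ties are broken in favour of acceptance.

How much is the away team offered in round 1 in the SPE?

750

Round 2 (the away team proposes): rejection yields 0 for the home team; the away team offers 0 and keeps 1000.
Round 1 (the home team proposes): the away team can get 1000 next round, worth 0.75 × 1000 = 750 now. The home team offers 750 and keeps 1000 − 750 = 250.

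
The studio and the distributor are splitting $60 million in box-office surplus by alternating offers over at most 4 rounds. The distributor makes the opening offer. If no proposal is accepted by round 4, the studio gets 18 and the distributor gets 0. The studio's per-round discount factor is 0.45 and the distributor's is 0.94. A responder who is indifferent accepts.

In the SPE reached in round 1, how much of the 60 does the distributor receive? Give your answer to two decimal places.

Round 4 (the studio proposes): rejection yields 0 for the distributor; the studio offers 0 and keeps 60.
Round 3 (the distributor proposes): the studio can get 60 next round, worth 0.45 × 60 = 27 now, so the distributor offers 27, keeping 33.
Round 2 (the studio proposes): the distributor can get 33 next round, worth 0.94 × 33 = 31.02 now, so the studio offers 31.02, keeping 28.98.
Round 1 (the distributor proposes): the studio can get 28.98 next round, worth 0.45 × 28.98 = 13.041 now. The distributor offers 13.041 and keeps 60 − 13.041 = 46.959.

46.96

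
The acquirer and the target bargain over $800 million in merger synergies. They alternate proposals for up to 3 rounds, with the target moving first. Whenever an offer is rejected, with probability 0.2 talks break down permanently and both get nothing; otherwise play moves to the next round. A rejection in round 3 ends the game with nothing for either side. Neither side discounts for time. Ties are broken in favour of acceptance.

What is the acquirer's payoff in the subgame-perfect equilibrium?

128

By backward induction:
Round 3 (the target proposes): the acquirer will accept anything ≥ 0, so the target offers 0 and keeps 800.
Round 2 (the acquirer proposes): rejecting gives the target an expected 0.8 × 800 = 640, so the acquirer offers 640, keeping 160.
Round 1 (the target proposes): rejecting gives the acquirer an expected 0.8 × 160 = 128. The target offers 128 and keeps 800 − 128 = 672.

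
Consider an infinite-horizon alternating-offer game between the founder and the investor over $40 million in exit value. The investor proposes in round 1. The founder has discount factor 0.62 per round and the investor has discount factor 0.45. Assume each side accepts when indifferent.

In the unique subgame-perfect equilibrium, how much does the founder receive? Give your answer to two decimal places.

Let x be the investor's share when the investor proposes and y be the founder's share when the founder proposes.
The founder accepts iff offered ≥ 0.62·y, so x = 40 − 0.62y. Symmetrically y = 40 − 0.45x.
Substituting: x = 40 − 0.62(40 − 0.45x), giving x(1 − 0.45·0.62) = 40(1 − 0.62).
So x = 40 × 0.38 / 0.721 ≈ 21.0818, and the founder receives 40 − x ≈ 18.9182.

18.92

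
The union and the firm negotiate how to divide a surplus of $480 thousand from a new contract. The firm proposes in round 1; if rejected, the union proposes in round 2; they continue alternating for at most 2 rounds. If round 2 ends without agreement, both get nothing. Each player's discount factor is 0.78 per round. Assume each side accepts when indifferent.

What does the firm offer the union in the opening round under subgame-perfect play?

Round 2 (the union proposes): the firm will accept anything ≥ 0, so the union offers 0 and keeps 480.
Round 1 (the firm proposes): the union can get 480 next round, worth 0.78 × 480 = 374.4 now. The firm offers 374.4 and keeps 480 − 374.4 = 105.6.

374.4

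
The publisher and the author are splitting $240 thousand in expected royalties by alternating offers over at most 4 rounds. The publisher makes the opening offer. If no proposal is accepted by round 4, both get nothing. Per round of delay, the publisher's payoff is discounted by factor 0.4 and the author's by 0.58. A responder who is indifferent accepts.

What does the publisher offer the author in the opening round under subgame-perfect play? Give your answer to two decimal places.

115.81

Round 4 (the author proposes): the publisher will accept anything ≥ 0, so the author offers 0 and keeps 240.
Round 3 (the publisher proposes): the author can get 240 next round, worth 0.58 × 240 = 139.2 now, so the publisher offers 139.2, keeping 100.8.
Round 2 (the author proposes): the publisher can get 100.8 next round, worth 0.4 × 100.8 = 40.32 now, so the author offers 40.32, keeping 199.68.
Round 1 (the publisher proposes): the author can get 199.68 next round, worth 0.58 × 199.68 = 115.8144 now. The publisher offers 115.8144 and keeps 240 − 115.8144 = 124.1856.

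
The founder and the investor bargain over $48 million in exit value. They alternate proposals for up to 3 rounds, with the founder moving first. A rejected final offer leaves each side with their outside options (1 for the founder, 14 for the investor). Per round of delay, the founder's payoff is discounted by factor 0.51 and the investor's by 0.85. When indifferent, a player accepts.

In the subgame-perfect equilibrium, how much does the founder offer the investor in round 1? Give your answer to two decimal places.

26.06

By backward induction:
Round 3 (the founder proposes): the investor gets 14 if talks fail, so the founder offers 14 and keeps 34.
Round 2 (the investor proposes): the founder can get 34 next round, worth 0.51 × 34 = 17.34 now, so the investor offers 17.34, keeping 30.66.
Round 1 (the founder proposes): the investor can get 30.66 next round, worth 0.85 × 30.66 = 26.061 now. The founder offers 26.061 and keeps 48 − 26.061 = 21.939.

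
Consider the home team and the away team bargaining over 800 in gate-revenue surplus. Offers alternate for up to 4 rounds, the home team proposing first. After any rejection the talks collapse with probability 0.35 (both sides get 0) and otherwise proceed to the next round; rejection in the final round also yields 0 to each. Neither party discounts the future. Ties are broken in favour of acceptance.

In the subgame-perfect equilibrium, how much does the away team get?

Round 4 (the away team proposes): the home team will accept anything ≥ 0, so the away team offers 0 and keeps 800.
Round 3 (the home team proposes): rejecting gives the away team an expected 0.65 × 800 = 520, so the home team offers 520, keeping 280.
Round 2 (the away team proposes): rejecting gives the home team an expected 0.65 × 280 = 182, so the away team offers 182, keeping 618.
Round 1 (the home team proposes): rejecting gives the away team an expected 0.65 × 618 = 401.7; the home team offers that and keeps 398.3.

401.7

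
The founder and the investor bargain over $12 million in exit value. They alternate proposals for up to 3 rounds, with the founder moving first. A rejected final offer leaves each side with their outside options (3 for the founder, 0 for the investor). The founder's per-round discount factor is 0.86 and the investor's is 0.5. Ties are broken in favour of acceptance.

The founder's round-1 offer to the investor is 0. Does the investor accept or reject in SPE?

Round 3 (the founder proposes): the investor will accept anything ≥ 0, so the founder offers 0 and keeps 12.
Round 2 (the investor proposes): the founder can get 12 next round, worth 0.86 × 12 = 10.32 now. The investor offers 10.32 and keeps 12 − 10.32 = 1.68.
So by rejecting in round 1, the investor gets 1.68 next round, worth 0.5 × 1.68 = 0.84 now.
Offer 0 < 0.84, so the investor rejects.

Reject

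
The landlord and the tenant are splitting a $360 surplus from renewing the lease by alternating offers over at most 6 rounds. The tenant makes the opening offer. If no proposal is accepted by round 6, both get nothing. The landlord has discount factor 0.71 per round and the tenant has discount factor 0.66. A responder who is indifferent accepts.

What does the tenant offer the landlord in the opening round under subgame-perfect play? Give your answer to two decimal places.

183.75

Round 6 (the landlord proposes): rejection yields 0 for the tenant; the landlord offers 0 and keeps 360.
Round 5 (the tenant proposes): the landlord can get 360 next round, worth 0.71 × 360 = 255.6 now; the tenant offers that and keeps 104.4.
Round 4 (the landlord proposes): the tenant can get 104.4 next round, worth 0.66 × 104.4 = 68.904 now, so the landlord offers 68.904, keeping 291.096.
Round 3 (the tenant proposes): the landlord can get 291.096 next round, worth 0.71 × 291.096 = 206.67816 now. The tenant offers 206.67816 and keeps 360 − 206.67816 = 153.32184.
Round 2 (the landlord proposes): the tenant can get 153.32184 next round, worth 0.66 × 153.32184 = 101.1924144 now, so the landlord offers 101.1924144, keeping 258.8075856.
Round 1 (the tenant proposes): the landlord can get 258.8075856 next round, worth 0.71 × 258.8075856 = 183.753385776 now; the tenant offers that and keeps 176.246614224.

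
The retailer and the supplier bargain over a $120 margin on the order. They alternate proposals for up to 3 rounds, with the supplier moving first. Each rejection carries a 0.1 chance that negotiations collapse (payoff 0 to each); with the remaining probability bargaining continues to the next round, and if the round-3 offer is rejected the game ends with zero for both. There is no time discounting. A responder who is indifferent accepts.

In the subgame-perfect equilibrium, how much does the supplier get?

109.2

Round 3 (the supplier proposes): the retailer will accept anything ≥ 0, so the supplier offers 0 and keeps 120.
Round 2 (the retailer proposes): rejecting gives the supplier an expected 0.9 × 120 = 108. The retailer offers 108 and keeps 120 − 108 = 12.
Round 1 (the supplier proposes): rejecting gives the retailer an expected 0.9 × 12 = 10.8; the supplier offers that and keeps 109.2.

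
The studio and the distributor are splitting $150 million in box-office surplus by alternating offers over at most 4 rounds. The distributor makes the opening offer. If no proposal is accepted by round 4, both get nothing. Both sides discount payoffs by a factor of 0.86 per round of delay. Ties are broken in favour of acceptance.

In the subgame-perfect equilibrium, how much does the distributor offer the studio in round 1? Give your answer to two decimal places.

113.47

By backward induction:
Round 4 (the studio proposes): rejection yields 0 for the distributor; the studio offers 0 and keeps 150.
Round 3 (the distributor proposes): the studio can get 150 next round, worth 0.86 × 150 = 129 now, so the distributor offers 129, keeping 21.
Round 2 (the studio proposes): the distributor can get 21 next round, worth 0.86 × 21 = 18.06 now, so the studio offers 18.06, keeping 131.94.
Round 1 (the distributor proposes): the studio can get 131.94 next round, worth 0.86 × 131.94 = 113.4684 now. The distributor offers 113.4684 and keeps 150 − 113.4684 = 36.5316.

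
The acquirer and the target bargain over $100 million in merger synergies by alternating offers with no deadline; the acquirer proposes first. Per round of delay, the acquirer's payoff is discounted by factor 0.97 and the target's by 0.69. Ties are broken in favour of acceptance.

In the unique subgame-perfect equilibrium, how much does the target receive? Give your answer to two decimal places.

6.26

In a stationary SPE each proposer offers the other exactly their discounted continuation value.
If the acquirer keeps x when proposing and the target keeps y when proposing, then x = 100 − 0.69y and y = 100 − 0.97x.
Solving: x = 100(1 − 0.69) / (1 − 0.97·0.69) = 31 / 0.3307 ≈ 93.7406.
The target gets 100 − 93.7406 ≈ 6.2594.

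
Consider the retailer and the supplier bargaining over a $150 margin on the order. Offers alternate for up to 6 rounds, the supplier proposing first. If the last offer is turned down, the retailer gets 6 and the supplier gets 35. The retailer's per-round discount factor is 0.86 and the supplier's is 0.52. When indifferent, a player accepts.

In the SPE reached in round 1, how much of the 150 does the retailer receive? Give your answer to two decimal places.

109.39

Work backward from the last round.
Round 6 (the retailer proposes): the supplier gets 35 if talks fail, so the retailer offers 35 and keeps 115.
Round 5 (the supplier proposes): the retailer can get 115 next round, worth 0.86 × 115 = 98.9 now; the supplier offers that and keeps 51.1.
Round 4 (the retailer proposes): the supplier can get 51.1 next round, worth 0.52 × 51.1 = 26.572 now, so the retailer offers 26.572, keeping 123.428.
Round 3 (the supplier proposes): the retailer can get 123.428 next round, worth 0.86 × 123.428 = 106.14808 now, so the supplier offers 106.14808, keeping 43.85192.
Round 2 (the retailer proposes): the supplier can get 43.85192 next round, worth 0.52 × 43.85192 = 22.8029984 now, so the retailer offers 22.8029984, keeping 127.1970016.
Round 1 (the supplier proposes): the retailer can get 127.1970016 next round, worth 0.86 × 127.1970016 = 109.389421376 now. The supplier offers 109.389421376 and keeps 150 − 109.389421376 = 40.610578624.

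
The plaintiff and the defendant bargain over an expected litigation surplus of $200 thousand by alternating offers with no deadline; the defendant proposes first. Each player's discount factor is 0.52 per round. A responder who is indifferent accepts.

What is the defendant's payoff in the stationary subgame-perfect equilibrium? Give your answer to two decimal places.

When the defendant proposes, the plaintiff accepts any offer worth at least 0.52 times what the plaintiff would get by proposing next round; and vice versa.
This gives x = 200 − 0.52y and y = 200 − 0.52x, where x and y are each side's share when it proposes.
Hence (1 − 0.52·0.52)x = 200(1 − 0.52), i.e. 0.7296·x = 96.
x ≈ 131.5789; the plaintiff's share is 200 − x ≈ 68.4211.

131.58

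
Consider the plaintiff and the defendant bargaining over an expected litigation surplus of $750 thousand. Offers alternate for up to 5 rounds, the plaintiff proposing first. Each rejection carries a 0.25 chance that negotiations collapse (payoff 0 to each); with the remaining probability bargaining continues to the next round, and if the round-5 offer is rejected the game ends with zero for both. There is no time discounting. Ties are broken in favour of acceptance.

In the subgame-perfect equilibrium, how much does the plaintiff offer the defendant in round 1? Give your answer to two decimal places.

219.73

By backward induction:
Round 5 (the plaintiff proposes): rejection yields 0 for the defendant; the plaintiff offers 0 and keeps 750.
Round 4 (the defendant proposes): rejecting gives the plaintiff an expected 0.75 × 750 = 562.5; the defendant offers that and keeps 187.5.
Round 3 (the plaintiff proposes): rejecting gives the defendant an expected 0.75 × 187.5 = 140.625, so the plaintiff offers 140.625, keeping 609.375.
Round 2 (the defendant proposes): rejecting gives the plaintiff an expected 0.75 × 609.375 = 457.03125. The defendant offers 457.03125 and keeps 750 − 457.03125 = 292.96875.
Round 1 (the plaintiff proposes): rejecting gives the defendant an expected 0.75 × 292.96875 = 219.7265625; the plaintiff offers that and keeps 530.2734375.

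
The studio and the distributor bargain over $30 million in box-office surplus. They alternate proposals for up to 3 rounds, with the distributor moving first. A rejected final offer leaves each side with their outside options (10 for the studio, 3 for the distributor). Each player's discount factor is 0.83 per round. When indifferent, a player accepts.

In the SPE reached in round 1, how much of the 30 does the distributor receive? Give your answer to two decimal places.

18.88

Round 3 (the distributor proposes): the studio gets 10 if talks fail, so the distributor offers 10 and keeps 20.
Round 2 (the studio proposes): the distributor can get 20 next round, worth 0.83 × 20 = 16.6 now; the studio offers that and keeps 13.4.
Round 1 (the distributor proposes): the studio can get 13.4 next round, worth 0.83 × 13.4 = 11.122 now; the distributor offers that and keeps 18.878.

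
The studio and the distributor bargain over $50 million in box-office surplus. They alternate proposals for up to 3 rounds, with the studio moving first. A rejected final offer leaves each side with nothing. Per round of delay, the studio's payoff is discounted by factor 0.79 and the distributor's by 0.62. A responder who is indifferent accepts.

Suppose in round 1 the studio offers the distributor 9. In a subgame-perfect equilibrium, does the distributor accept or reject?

Accept

Work out the distributor's continuation value if the offer is rejected.
Round 3 (the studio proposes): the distributor will accept anything ≥ 0, so the studio offers 0 and keeps 50.
Round 2 (the distributor proposes): the studio can get 50 next round, worth 0.79 × 50 = 39.5 now. The distributor offers 39.5 and keeps 50 − 39.5 = 10.5.
So by rejecting in round 1, the distributor gets 10.5 next round, worth 0.62 × 10.5 = 6.51 now.
Offer 9 ≥ 6.51, so the distributor accepts.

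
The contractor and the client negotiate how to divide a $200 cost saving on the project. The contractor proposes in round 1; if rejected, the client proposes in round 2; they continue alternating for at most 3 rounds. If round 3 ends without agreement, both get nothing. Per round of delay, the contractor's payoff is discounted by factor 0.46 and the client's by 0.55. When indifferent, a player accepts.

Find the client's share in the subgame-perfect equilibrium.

Round 3 (the contractor proposes): the client will accept anything ≥ 0, so the contractor offers 0 and keeps 200.
Round 2 (the client proposes): the contractor can get 200 next round, worth 0.46 × 200 = 92 now; the client offers that and keeps 108.
Round 1 (the contractor proposes): the client can get 108 next round, worth 0.55 × 108 = 59.4 now; the contractor offers that and keeps 140.6.

59.4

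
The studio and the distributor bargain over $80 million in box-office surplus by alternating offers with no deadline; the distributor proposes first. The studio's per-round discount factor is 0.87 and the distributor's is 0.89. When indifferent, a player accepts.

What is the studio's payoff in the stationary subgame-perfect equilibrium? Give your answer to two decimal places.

When the distributor proposes, the studio accepts any offer worth at least 0.87 times what the studio would get by proposing next round; and vice versa.
This gives x = 80 − 0.87y and y = 80 − 0.89x, where x and y are each side's share when it proposes.
Hence (1 − 0.87·0.89)x = 80(1 − 0.87), i.e. 0.2257·x = 10.4.
x ≈ 46.0789; the studio's share is 80 − x ≈ 33.9211.

33.92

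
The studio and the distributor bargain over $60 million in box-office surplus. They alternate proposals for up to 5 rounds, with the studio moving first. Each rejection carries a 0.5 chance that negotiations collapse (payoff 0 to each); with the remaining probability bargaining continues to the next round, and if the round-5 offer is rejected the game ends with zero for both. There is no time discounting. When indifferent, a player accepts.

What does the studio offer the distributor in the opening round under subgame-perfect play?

Round 5 (the studio proposes): the distributor will accept anything ≥ 0, so the studio offers 0 and keeps 60.
Round 4 (the distributor proposes): rejecting gives the studio an expected 0.5 × 60 = 30; the distributor offers that and keeps 30.
Round 3 (the studio proposes): rejecting gives the distributor an expected 0.5 × 30 = 15. The studio offers 15 and keeps 60 − 15 = 45.
Round 2 (the distributor proposes): rejecting gives the studio an expected 0.5 × 45 = 22.5; the distributor offers that and keeps 37.5.
Round 1 (the studio proposes): rejecting gives the distributor an expected 0.5 × 37.5 = 18.75, so the studio offers 18.75, keeping 41.25.

18.75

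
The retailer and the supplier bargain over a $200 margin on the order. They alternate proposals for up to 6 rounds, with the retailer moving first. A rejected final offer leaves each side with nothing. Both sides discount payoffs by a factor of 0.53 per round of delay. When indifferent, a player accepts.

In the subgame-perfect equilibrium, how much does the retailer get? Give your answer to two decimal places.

127.82

Round 6 (the supplier proposes): rejection yields 0 for the retailer; the supplier offers 0 and keeps 200.
Round 5 (the retailer proposes): the supplier can get 200 next round, worth 0.53 × 200 = 106 now, so the retailer offers 106, keeping 94.
Round 4 (the supplier proposes): the retailer can get 94 next round, worth 0.53 × 94 = 49.82 now, so the supplier offers 49.82, keeping 150.18.
Round 3 (the retailer proposes): the supplier can get 150.18 next round, worth 0.53 × 150.18 = 79.5954 now, so the retailer offers 79.5954, keeping 120.4046.
Round 2 (the supplier proposes): the retailer can get 120.4046 next round, worth 0.53 × 120.4046 = 63.814438 now; the supplier offers that and keeps 136.185562.
Round 1 (the retailer proposes): the supplier can get 136.185562 next round, worth 0.53 × 136.185562 = 72.17834786 now. The retailer offers 72.17834786 and keeps 200 − 72.17834786 = 127.82165214.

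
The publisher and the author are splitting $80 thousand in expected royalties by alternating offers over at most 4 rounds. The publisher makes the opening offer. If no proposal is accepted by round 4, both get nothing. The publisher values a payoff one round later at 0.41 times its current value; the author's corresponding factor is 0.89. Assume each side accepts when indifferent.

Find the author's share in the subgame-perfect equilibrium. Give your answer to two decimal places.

Work backward from the last round.
Round 4 (the author proposes): the publisher will accept anything ≥ 0, so the author offers 0 and keeps 80.
Round 3 (the publisher proposes): the author can get 80 next round, worth 0.89 × 80 = 71.2 now, so the publisher offers 71.2, keeping 8.8.
Round 2 (the author proposes): the publisher can get 8.8 next round, worth 0.41 × 8.8 = 3.608 now. The author offers 3.608 and keeps 80 − 3.608 = 76.392.
Round 1 (the publisher proposes): the author can get 76.392 next round, worth 0.89 × 76.392 = 67.98888 now; the publisher offers that and keeps 12.01112.

67.99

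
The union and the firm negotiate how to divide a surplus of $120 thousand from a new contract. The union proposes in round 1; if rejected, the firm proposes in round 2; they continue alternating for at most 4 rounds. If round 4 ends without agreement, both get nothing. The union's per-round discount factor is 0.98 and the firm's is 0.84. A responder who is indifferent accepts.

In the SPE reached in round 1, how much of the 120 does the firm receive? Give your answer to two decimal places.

Round 4 (the firm proposes): rejection yields 0 for the union; the firm offers 0 and keeps 120.
Round 3 (the union proposes): the firm can get 120 next round, worth 0.84 × 120 = 100.8 now; the union offers that and keeps 19.2.
Round 2 (the firm proposes): the union can get 19.2 next round, worth 0.98 × 19.2 = 18.816 now; the firm offers that and keeps 101.184.
Round 1 (the union proposes): the firm can get 101.184 next round, worth 0.84 × 101.184 = 84.99456 now, so the union offers 84.99456, keeping 35.00544.

84.99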